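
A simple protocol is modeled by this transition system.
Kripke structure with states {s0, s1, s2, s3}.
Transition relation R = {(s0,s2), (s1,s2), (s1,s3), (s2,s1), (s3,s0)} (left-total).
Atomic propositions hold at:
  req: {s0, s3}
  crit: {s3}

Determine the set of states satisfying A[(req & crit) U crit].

Sat(req & crit) = {s3}
A[(req & crit) U crit]: least fixpoint, start Z0 = Sat(crit) = {s3}, add states in Sat(req & crit) with every successor in Z. Already a fixed point.
Sat(A[(req & crit) U crit]) = {s3}

{s3}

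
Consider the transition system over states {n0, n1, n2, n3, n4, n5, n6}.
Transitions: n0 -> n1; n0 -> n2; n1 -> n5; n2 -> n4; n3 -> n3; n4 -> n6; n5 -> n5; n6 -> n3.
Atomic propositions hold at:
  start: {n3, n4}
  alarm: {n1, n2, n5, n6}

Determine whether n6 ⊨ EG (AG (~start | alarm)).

No

Sat(~start) = {n0, n1, n2, n5, n6}
Sat(~start | alarm) = {n0, n1, n2, n5, n6}
AG (~start | alarm): greatest fixpoint, start Z0 = {n0, n1, n2, n5, n6}, keep only states in Sat with every successor in Z. Z1 = {n0, n1, n5}; Z2 = {n1, n5}; fixed.
Sat(AG (~start | alarm)) = {n1, n5}
EG (AG (~start | alarm)): greatest fixpoint, start Z0 = {n1, n5}, keep only states in Sat with some successor in Z. Already a fixed point.
Sat(EG (AG (~start | alarm))) = {n1, n5}
n6 ∉ Sat(EG (AG (~start | alarm))) = {n1, n5}, so the formula does not hold at n6.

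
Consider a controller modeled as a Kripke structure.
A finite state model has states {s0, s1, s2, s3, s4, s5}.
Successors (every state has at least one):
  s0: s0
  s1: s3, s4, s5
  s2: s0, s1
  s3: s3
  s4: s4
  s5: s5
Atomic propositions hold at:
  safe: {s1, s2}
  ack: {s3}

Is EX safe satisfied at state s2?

Yes

Sat(EX safe) = {s : some successor in {s1, s2}} = {s2}
s2 ∈ Sat(EX safe) = {s2}, so the formula holds at s2.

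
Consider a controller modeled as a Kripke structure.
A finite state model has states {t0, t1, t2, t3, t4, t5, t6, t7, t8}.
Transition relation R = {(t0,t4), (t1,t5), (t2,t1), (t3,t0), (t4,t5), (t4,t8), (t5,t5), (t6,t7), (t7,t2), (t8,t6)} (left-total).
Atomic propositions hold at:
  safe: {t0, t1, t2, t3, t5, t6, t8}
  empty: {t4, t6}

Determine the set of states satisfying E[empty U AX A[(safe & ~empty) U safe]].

{t1, t2, t3, t4, t5, t6, t7, t8}

Sat(~empty) = {t0, t1, t2, t3, t5, t7, t8}
Sat(safe & ~empty) = {t0, t1, t2, t3, t5, t8}
A[(safe & ~empty) U safe]: least fixpoint, start Z0 = Sat(safe) = {t0, t1, t2, t3, t5, t6, t8}, add states in Sat(safe & ~empty) with every successor in Z. Already a fixed point.
Sat(A[(safe & ~empty) U safe]) = {t0, t1, t2, t3, t5, t6, t8}
Sat(AX A[(safe & ~empty) U safe]) = {s : every successor in {t0, t1, t2, t3, t5, t6, t8}} = {t1, t2, t3, t4, t5, t7, t8}
E[empty U AX A[(safe & ~empty) U safe]]: least fixpoint, start Z0 = Sat(AX A[(safe & ~empty) U safe]) = {t1, t2, t3, t4, t5, t7, t8}, add states in Sat(empty) with some successor in Z. Z1 = {t1, t2, t3, t4, t5, t6, t7, t8}; fixed.
Sat(E[empty U AX A[(safe & ~empty) U safe]]) = {t1, t2, t3, t4, t5, t6, t7, t8}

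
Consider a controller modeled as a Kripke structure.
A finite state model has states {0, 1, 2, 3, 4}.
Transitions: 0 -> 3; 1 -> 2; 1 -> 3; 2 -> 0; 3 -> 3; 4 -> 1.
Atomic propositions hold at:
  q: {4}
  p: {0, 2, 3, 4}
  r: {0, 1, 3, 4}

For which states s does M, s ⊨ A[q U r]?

A[q U r]: least fixpoint, start Z0 = Sat(r) = {0, 1, 3, 4}, add states in Sat(q) with every successor in Z. Already a fixed point.
Sat(A[q U r]) = {0, 1, 3, 4}

{0, 1, 3, 4}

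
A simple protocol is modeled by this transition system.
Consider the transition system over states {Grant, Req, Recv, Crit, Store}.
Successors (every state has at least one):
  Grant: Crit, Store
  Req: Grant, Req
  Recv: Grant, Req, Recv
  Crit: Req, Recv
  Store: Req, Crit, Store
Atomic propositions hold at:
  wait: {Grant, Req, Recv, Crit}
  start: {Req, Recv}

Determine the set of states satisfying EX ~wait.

{Grant, Store}

Sat(~wait) = {Store}
Sat(EX ~wait) = {s : some successor in {Store}} = {Grant, Store}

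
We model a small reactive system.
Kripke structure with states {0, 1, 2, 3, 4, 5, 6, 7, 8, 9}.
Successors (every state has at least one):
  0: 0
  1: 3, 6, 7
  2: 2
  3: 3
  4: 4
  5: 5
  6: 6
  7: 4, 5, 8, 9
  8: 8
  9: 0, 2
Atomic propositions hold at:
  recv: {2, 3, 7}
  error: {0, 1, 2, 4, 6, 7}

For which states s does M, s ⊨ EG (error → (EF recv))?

EF recv: least fixpoint, start Z0 = {2, 3, 7}, add states with some successor in Z. Z1 = {1, 2, 3, 7, 9}; fixed.
Sat(EF recv) = {1, 2, 3, 7, 9}
Sat(error → (EF recv)) = {1, 2, 3, 5, 7, 8, 9}
EG (error → (EF recv)): greatest fixpoint, start Z0 = {1, 2, 3, 5, 7, 8, 9}, keep only states in Sat with some successor in Z. Already a fixed point.
Sat(EG (error → (EF recv))) = {1, 2, 3, 5, 7, 8, 9}

{1, 2, 3, 5, 7, 8, 9}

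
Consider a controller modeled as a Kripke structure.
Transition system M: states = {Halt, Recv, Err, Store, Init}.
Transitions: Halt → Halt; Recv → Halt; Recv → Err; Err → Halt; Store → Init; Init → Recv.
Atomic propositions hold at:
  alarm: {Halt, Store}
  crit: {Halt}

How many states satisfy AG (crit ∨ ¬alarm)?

4

Sat(¬alarm) = {Recv, Err, Init}
Sat(crit ∨ ¬alarm) = {Halt, Recv, Err, Init}
AG (crit ∨ ¬alarm): greatest fixpoint, start Z0 = {Halt, Recv, Err, Init}, keep only states in Sat with every successor in Z. Already a fixed point.
Sat(AG (crit ∨ ¬alarm)) = {Halt, Recv, Err, Init}
|Sat(AG (crit ∨ ¬alarm))| = |{Halt, Recv, Err, Init}| = 4.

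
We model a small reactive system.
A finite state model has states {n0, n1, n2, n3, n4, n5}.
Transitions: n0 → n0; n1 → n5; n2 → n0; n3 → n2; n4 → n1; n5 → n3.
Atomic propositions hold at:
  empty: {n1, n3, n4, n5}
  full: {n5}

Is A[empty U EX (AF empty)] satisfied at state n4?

AF empty: least fixpoint, start Z0 = {n1, n3, n4, n5}, add states with every successor in Z. Already a fixed point.
Sat(AF empty) = {n1, n3, n4, n5}
Sat(EX (AF empty)) = {s : some successor in {n1, n3, n4, n5}} = {n1, n4, n5}
A[empty U EX (AF empty)]: least fixpoint, start Z0 = Sat(EX (AF empty)) = {n1, n4, n5}, add states in Sat(empty) with every successor in Z. Already a fixed point.
Sat(A[empty U EX (AF empty)]) = {n1, n4, n5}
n4 ∈ Sat(A[empty U EX (AF empty)]) = {n1, n4, n5}, so the formula holds at n4.

Yes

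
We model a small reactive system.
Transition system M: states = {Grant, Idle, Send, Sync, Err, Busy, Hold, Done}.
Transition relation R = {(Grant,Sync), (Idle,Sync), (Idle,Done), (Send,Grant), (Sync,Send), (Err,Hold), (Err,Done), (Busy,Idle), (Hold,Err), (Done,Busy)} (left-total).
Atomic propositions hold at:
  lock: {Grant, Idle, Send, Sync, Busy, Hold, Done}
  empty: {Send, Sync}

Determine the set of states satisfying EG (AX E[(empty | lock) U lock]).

{Grant, Idle, Send, Sync, Err, Busy, Done}

Sat(empty | lock) = {Grant, Idle, Send, Sync, Busy, Hold, Done}
E[(empty | lock) U lock]: least fixpoint, start Z0 = Sat(lock) = {Grant, Idle, Send, Sync, Busy, Hold, Done}, add states in Sat(empty | lock) with some successor in Z. Already a fixed point.
Sat(E[(empty | lock) U lock]) = {Grant, Idle, Send, Sync, Busy, Hold, Done}
Sat(AX E[(empty | lock) U lock]) = {s : every successor in {Grant, Idle, Send, Sync, Busy, Hold, Done}} = {Grant, Idle, Send, Sync, Err, Busy, Done}
EG (AX E[(empty | lock) U lock]): greatest fixpoint, start Z0 = {Grant, Idle, Send, Sync, Err, Busy, Done}, keep only states in Sat with some successor in Z. Already a fixed point.
Sat(EG (AX E[(empty | lock) U lock])) = {Grant, Idle, Send, Sync, Err, Busy, Done}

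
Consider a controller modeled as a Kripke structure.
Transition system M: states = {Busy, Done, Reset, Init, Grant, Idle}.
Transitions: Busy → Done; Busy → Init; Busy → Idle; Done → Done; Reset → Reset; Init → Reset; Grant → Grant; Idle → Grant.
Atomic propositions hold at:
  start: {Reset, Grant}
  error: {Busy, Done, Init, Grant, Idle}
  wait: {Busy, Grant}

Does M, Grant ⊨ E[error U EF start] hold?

Yes

EF start: least fixpoint, start Z0 = {Reset, Grant}, add states with some successor in Z. Z1 = {Reset, Init, Grant, Idle}; Z2 = {Busy, Reset, Init, Grant, Idle}; fixed.
Sat(EF start) = {Busy, Reset, Init, Grant, Idle}
E[error U EF start]: least fixpoint, start Z0 = Sat(EF start) = {Busy, Reset, Init, Grant, Idle}, add states in Sat(error) with some successor in Z. Already a fixed point.
Sat(E[error U EF start]) = {Busy, Reset, Init, Grant, Idle}
Grant ∈ Sat(E[error U EF start]) = {Busy, Reset, Init, Grant, Idle}, so the formula holds at Grant.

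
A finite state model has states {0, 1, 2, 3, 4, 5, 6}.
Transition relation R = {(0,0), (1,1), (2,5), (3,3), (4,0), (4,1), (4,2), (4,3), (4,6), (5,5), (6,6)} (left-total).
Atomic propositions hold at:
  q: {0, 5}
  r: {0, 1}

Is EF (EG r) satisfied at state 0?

EG r: greatest fixpoint, start Z0 = {0, 1}, keep only states in Sat with some successor in Z. Already a fixed point.
Sat(EG r) = {0, 1}
EF (EG r): least fixpoint, start Z0 = {0, 1}, add states with some successor in Z. Z1 = {0, 1, 4}; fixed.
Sat(EF (EG r)) = {0, 1, 4}
0 ∈ Sat(EF (EG r)) = {0, 1, 4}, so the formula holds at 0.

Yes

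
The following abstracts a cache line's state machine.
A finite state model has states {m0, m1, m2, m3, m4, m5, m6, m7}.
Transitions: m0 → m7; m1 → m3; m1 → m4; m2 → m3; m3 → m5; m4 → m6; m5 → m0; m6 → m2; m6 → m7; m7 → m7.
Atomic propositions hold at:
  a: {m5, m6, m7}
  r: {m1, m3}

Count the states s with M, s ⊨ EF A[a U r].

5

A[a U r]: least fixpoint, start Z0 = Sat(r) = {m1, m3}, add states in Sat(a) with every successor in Z. Already a fixed point.
Sat(A[a U r]) = {m1, m3}
EF A[a U r]: least fixpoint, start Z0 = {m1, m3}, add states with some successor in Z. Z1 = {m1, m2, m3}; Z2 = {m1, m2, m3, m6}; Z3 = {m1, m2, m3, m4, m6}; fixed.
Sat(EF A[a U r]) = {m1, m2, m3, m4, m6}
|Sat(EF A[a U r])| = |{m1, m2, m3, m4, m6}| = 5.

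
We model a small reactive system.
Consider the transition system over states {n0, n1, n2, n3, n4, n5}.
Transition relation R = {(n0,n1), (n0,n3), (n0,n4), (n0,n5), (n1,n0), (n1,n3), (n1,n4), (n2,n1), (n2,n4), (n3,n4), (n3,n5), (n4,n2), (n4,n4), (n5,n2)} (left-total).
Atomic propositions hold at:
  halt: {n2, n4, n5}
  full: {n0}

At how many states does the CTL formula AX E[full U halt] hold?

3

E[full U halt]: least fixpoint, start Z0 = Sat(halt) = {n2, n4, n5}, add states in Sat(full) with some successor in Z. Z1 = {n0, n2, n4, n5}; fixed.
Sat(E[full U halt]) = {n0, n2, n4, n5}
Sat(AX E[full U halt]) = {s : every successor in {n0, n2, n4, n5}} = {n3, n4, n5}
|Sat(AX E[full U halt])| = |{n3, n4, n5}| = 3.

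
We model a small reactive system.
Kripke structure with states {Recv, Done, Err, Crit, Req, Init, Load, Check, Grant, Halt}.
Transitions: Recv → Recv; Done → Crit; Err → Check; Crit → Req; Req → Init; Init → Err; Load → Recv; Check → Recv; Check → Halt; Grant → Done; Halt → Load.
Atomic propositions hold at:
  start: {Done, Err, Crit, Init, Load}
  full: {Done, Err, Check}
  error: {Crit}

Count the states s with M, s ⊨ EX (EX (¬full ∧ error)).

Sat(¬full) = {Recv, Crit, Req, Init, Load, Grant, Halt}
Sat(¬full ∧ error) = {Crit}
Sat(EX (¬full ∧ error)) = {s : some successor in {Crit}} = {Done}
Sat(EX (EX (¬full ∧ error))) = {s : some successor in {Done}} = {Grant}
|Sat(EX (EX (¬full ∧ error)))| = |{Grant}| = 1.

1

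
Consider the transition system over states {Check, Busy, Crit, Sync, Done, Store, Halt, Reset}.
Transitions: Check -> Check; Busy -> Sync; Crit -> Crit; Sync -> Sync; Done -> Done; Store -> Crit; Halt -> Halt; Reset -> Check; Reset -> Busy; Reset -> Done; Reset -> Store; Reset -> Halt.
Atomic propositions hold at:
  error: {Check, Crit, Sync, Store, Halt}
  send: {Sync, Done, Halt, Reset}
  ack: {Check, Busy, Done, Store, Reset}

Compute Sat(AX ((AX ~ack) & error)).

Sat(~ack) = {Crit, Sync, Halt}
Sat(AX ~ack) = {s : every successor in {Crit, Sync, Halt}} = {Busy, Crit, Sync, Store, Halt}
Sat((AX ~ack) & error) = {Crit, Sync, Store, Halt}
Sat(AX ((AX ~ack) & error)) = {s : every successor in {Crit, Sync, Store, Halt}} = {Busy, Crit, Sync, Store, Halt}

{Busy, Crit, Sync, Store, Halt}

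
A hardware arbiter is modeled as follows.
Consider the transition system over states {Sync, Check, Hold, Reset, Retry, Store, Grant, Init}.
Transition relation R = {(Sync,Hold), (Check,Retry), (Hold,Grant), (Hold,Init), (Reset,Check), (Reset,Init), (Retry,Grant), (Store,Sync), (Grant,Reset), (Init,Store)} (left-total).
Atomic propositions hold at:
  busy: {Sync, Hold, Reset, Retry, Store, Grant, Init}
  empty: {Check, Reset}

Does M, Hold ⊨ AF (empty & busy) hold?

No

Sat(empty & busy) = {Reset}
AF (empty & busy): least fixpoint, start Z0 = {Reset}, add states with every successor in Z. Z1 = {Reset, Grant}; Z2 = {Reset, Retry, Grant}; Z3 = {Check, Reset, Retry, Grant}; fixed.
Sat(AF (empty & busy)) = {Check, Reset, Retry, Grant}
Hold ∉ Sat(AF (empty & busy)) = {Check, Reset, Retry, Grant}, so the formula does not hold at Hold.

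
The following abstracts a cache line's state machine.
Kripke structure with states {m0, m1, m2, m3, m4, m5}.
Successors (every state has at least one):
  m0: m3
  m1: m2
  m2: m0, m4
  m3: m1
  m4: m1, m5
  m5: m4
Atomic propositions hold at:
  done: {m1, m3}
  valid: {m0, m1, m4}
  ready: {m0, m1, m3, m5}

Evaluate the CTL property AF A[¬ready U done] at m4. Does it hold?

No

Sat(¬ready) = {m2, m4}
A[¬ready U done]: least fixpoint, start Z0 = Sat(done) = {m1, m3}, add states in Sat(¬ready) with every successor in Z. Already a fixed point.
Sat(A[¬ready U done]) = {m1, m3}
AF A[¬ready U done]: least fixpoint, start Z0 = {m1, m3}, add states with every successor in Z. Z1 = {m0, m1, m3}; fixed.
Sat(AF A[¬ready U done]) = {m0, m1, m3}
m4 ∉ Sat(AF A[¬ready U done]) = {m0, m1, m3}, so the formula does not hold at m4.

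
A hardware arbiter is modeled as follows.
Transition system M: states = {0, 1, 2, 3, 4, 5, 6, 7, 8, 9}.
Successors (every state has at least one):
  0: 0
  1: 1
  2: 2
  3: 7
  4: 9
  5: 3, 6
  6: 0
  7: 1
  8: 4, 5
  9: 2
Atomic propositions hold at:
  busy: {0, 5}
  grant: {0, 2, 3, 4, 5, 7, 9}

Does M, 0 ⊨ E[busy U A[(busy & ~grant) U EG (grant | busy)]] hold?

Sat(~grant) = {1, 6, 8}
Sat(busy & ~grant) = ∅
Sat(grant | busy) = {0, 2, 3, 4, 5, 7, 9}
EG (grant | busy): greatest fixpoint, start Z0 = {0, 2, 3, 4, 5, 7, 9}, keep only states in Sat with some successor in Z. Z1 = {0, 2, 3, 4, 5, 9}; Z2 = {0, 2, 4, 5, 9}; Z3 = {0, 2, 4, 9}; fixed.
Sat(EG (grant | busy)) = {0, 2, 4, 9}
A[(busy & ~grant) U EG (grant | busy)]: least fixpoint, start Z0 = Sat(EG (grant | busy)) = {0, 2, 4, 9}, add states in Sat(busy & ~grant) with every successor in Z. Already a fixed point.
Sat(A[(busy & ~grant) U EG (grant | busy)]) = {0, 2, 4, 9}
E[busy U A[(busy & ~grant) U EG (grant | busy)]]: least fixpoint, start Z0 = Sat(A[(busy & ~grant) U EG (grant | busy)]) = {0, 2, 4, 9}, add states in Sat(busy) with some successor in Z. Already a fixed point.
Sat(E[busy U A[(busy & ~grant) U EG (grant | busy)]]) = {0, 2, 4, 9}
0 ∈ Sat(E[busy U A[(busy & ~grant) U EG (grant | busy)]]) = {0, 2, 4, 9}, so the formula holds at 0.

Yes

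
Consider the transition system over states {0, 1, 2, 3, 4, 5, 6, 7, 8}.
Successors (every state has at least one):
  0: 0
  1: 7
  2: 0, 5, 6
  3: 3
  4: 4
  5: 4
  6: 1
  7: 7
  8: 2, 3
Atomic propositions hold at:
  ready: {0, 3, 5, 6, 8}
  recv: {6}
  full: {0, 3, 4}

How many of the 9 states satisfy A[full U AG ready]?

2

AG ready: greatest fixpoint, start Z0 = {0, 3, 5, 6, 8}, keep only states in Sat with every successor in Z. Z1 = {0, 3}; fixed.
Sat(AG ready) = {0, 3}
A[full U AG ready]: least fixpoint, start Z0 = Sat(AG ready) = {0, 3}, add states in Sat(full) with every successor in Z. Already a fixed point.
Sat(A[full U AG ready]) = {0, 3}
|Sat(A[full U AG ready])| = |{0, 3}| = 2.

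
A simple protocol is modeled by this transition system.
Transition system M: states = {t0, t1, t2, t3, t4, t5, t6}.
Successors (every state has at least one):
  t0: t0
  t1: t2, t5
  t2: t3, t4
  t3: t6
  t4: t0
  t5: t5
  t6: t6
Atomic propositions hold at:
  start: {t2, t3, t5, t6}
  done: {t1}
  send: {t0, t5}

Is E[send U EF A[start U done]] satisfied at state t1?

A[start U done]: least fixpoint, start Z0 = Sat(done) = {t1}, add states in Sat(start) with every successor in Z. Already a fixed point.
Sat(A[start U done]) = {t1}
EF A[start U done]: least fixpoint, start Z0 = {t1}, add states with some successor in Z. Already a fixed point.
Sat(EF A[start U done]) = {t1}
E[send U EF A[start U done]]: least fixpoint, start Z0 = Sat(EF A[start U done]) = {t1}, add states in Sat(send) with some successor in Z. Already a fixed point.
Sat(E[send U EF A[start U done]]) = {t1}
t1 ∈ Sat(E[send U EF A[start U done]]) = {t1}, so the formula holds at t1.

Yes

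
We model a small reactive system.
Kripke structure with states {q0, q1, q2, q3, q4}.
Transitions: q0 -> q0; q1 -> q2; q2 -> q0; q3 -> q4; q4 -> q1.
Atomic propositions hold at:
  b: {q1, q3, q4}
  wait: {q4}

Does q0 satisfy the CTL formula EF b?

EF b: least fixpoint, start Z0 = {q1, q3, q4}, add states with some successor in Z. Already a fixed point.
Sat(EF b) = {q1, q3, q4}
q0 ∉ Sat(EF b) = {q1, q3, q4}, so the formula does not hold at q0.

No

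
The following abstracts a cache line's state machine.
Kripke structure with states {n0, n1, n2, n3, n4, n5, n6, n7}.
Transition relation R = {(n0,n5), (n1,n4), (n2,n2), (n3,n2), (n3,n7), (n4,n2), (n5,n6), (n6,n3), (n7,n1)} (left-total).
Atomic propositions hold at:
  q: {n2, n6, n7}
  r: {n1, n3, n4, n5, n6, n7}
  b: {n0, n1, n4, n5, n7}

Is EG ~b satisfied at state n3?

Yes

Sat(~b) = {n2, n3, n6}
EG ~b: greatest fixpoint, start Z0 = {n2, n3, n6}, keep only states in Sat with some successor in Z. Already a fixed point.
Sat(EG ~b) = {n2, n3, n6}
n3 ∈ Sat(EG ~b) = {n2, n3, n6}, so the formula holds at n3.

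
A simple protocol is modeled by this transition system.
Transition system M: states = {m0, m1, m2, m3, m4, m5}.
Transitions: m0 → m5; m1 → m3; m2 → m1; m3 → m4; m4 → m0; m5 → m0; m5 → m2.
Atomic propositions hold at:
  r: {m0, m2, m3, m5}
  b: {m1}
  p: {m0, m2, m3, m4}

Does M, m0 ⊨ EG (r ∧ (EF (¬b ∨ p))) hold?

Sat(¬b) = {m0, m2, m3, m4, m5}
Sat(¬b ∨ p) = {m0, m2, m3, m4, m5}
EF (¬b ∨ p): least fixpoint, start Z0 = {m0, m2, m3, m4, m5}, add states with some successor in Z. Z1 = {m0, m1, m2, m3, m4, m5}; fixed.
Sat(EF (¬b ∨ p)) = {m0, m1, m2, m3, m4, m5}
Sat(r ∧ (EF (¬b ∨ p))) = {m0, m2, m3, m5}
EG (r ∧ (EF (¬b ∨ p))): greatest fixpoint, start Z0 = {m0, m2, m3, m5}, keep only states in Sat with some successor in Z. Z1 = {m0, m5}; fixed.
Sat(EG (r ∧ (EF (¬b ∨ p)))) = {m0, m5}
m0 ∈ Sat(EG (r ∧ (EF (¬b ∨ p)))) = {m0, m5}, so the formula holds at m0.

Yes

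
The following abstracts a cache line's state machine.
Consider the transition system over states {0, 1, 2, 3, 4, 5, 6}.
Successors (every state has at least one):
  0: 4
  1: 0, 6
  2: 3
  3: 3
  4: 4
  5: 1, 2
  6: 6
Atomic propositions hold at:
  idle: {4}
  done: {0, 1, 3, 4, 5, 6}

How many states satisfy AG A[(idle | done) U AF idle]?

Sat(idle | done) = {0, 1, 3, 4, 5, 6}
AF idle: least fixpoint, start Z0 = {4}, add states with every successor in Z. Z1 = {0, 4}; fixed.
Sat(AF idle) = {0, 4}
A[(idle | done) U AF idle]: least fixpoint, start Z0 = Sat(AF idle) = {0, 4}, add states in Sat(idle | done) with every successor in Z. Already a fixed point.
Sat(A[(idle | done) U AF idle]) = {0, 4}
AG A[(idle | done) U AF idle]: greatest fixpoint, start Z0 = {0, 4}, keep only states in Sat with every successor in Z. Already a fixed point.
Sat(AG A[(idle | done) U AF idle]) = {0, 4}
|Sat(AG A[(idle | done) U AF idle])| = |{0, 4}| = 2.

2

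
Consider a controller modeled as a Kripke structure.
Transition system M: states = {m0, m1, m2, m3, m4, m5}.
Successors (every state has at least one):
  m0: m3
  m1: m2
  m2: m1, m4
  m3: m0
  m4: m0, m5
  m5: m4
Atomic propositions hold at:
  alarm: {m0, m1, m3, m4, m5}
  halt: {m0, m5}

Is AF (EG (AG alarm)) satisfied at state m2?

AG alarm: greatest fixpoint, start Z0 = {m0, m1, m3, m4, m5}, keep only states in Sat with every successor in Z. Z1 = {m0, m3, m4, m5}; fixed.
Sat(AG alarm) = {m0, m3, m4, m5}
EG (AG alarm): greatest fixpoint, start Z0 = {m0, m3, m4, m5}, keep only states in Sat with some successor in Z. Already a fixed point.
Sat(EG (AG alarm)) = {m0, m3, m4, m5}
AF (EG (AG alarm)): least fixpoint, start Z0 = {m0, m3, m4, m5}, add states with every successor in Z. Already a fixed point.
Sat(AF (EG (AG alarm))) = {m0, m3, m4, m5}
m2 ∉ Sat(AF (EG (AG alarm))) = {m0, m3, m4, m5}, so the formula does not hold at m2.

No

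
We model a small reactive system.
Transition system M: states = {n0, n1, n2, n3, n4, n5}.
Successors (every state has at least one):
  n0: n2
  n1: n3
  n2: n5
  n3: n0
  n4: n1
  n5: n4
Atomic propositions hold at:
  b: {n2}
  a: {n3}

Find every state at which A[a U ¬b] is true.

{n0, n1, n3, n4, n5}

Sat(¬b) = {n0, n1, n3, n4, n5}
A[a U ¬b]: least fixpoint, start Z0 = Sat(¬b) = {n0, n1, n3, n4, n5}, add states in Sat(a) with every successor in Z. Already a fixed point.
Sat(A[a U ¬b]) = {n0, n1, n3, n4, n5}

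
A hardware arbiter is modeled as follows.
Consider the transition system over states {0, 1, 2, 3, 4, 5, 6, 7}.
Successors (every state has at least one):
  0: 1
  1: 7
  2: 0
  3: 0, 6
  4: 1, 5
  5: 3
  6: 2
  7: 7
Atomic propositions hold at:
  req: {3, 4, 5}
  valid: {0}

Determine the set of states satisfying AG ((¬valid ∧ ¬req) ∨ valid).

Sat(¬valid) = {1, 2, 3, 4, 5, 6, 7}
Sat(¬req) = {0, 1, 2, 6, 7}
Sat(¬valid ∧ ¬req) = {1, 2, 6, 7}
Sat((¬valid ∧ ¬req) ∨ valid) = {0, 1, 2, 6, 7}
AG ((¬valid ∧ ¬req) ∨ valid): greatest fixpoint, start Z0 = {0, 1, 2, 6, 7}, keep only states in Sat with every successor in Z. Already a fixed point.
Sat(AG ((¬valid ∧ ¬req) ∨ valid)) = {0, 1, 2, 6, 7}

{0, 1, 2, 6, 7}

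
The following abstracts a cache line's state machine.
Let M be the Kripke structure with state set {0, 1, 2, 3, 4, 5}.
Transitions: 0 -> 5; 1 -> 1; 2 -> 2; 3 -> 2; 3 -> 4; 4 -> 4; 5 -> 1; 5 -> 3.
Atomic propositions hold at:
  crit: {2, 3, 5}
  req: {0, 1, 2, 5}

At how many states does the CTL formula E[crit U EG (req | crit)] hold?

Sat(req | crit) = {0, 1, 2, 3, 5}
EG (req | crit): greatest fixpoint, start Z0 = {0, 1, 2, 3, 5}, keep only states in Sat with some successor in Z. Already a fixed point.
Sat(EG (req | crit)) = {0, 1, 2, 3, 5}
E[crit U EG (req | crit)]: least fixpoint, start Z0 = Sat(EG (req | crit)) = {0, 1, 2, 3, 5}, add states in Sat(crit) with some successor in Z. Already a fixed point.
Sat(E[crit U EG (req | crit)]) = {0, 1, 2, 3, 5}
|Sat(E[crit U EG (req | crit)])| = |{0, 1, 2, 3, 5}| = 5.

5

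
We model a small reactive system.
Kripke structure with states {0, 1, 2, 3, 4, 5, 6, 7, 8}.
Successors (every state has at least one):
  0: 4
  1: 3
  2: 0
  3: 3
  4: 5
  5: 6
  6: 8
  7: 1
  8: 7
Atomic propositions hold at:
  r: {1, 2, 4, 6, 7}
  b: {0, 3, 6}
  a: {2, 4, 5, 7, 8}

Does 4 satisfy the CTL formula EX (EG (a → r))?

Sat(a → r) = {0, 1, 2, 3, 4, 6, 7}
EG (a → r): greatest fixpoint, start Z0 = {0, 1, 2, 3, 4, 6, 7}, keep only states in Sat with some successor in Z. Z1 = {0, 1, 2, 3, 7}; Z2 = {1, 2, 3, 7}; Z3 = {1, 3, 7}; fixed.
Sat(EG (a → r)) = {1, 3, 7}
Sat(EX (EG (a → r))) = {s : some successor in {1, 3, 7}} = {1, 3, 7, 8}
4 ∉ Sat(EX (EG (a → r))) = {1, 3, 7, 8}, so the formula does not hold at 4.

No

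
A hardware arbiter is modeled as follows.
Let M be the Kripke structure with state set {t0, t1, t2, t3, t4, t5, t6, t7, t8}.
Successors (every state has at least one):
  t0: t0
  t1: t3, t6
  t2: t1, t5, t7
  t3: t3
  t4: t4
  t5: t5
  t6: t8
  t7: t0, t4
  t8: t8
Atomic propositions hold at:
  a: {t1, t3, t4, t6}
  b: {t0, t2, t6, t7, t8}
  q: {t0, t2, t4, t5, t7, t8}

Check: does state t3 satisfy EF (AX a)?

Yes

Sat(AX a) = {s : every successor in {t1, t3, t4, t6}} = {t1, t3, t4}
EF (AX a): least fixpoint, start Z0 = {t1, t3, t4}, add states with some successor in Z. Z1 = {t1, t2, t3, t4, t7}; fixed.
Sat(EF (AX a)) = {t1, t2, t3, t4, t7}
t3 ∈ Sat(EF (AX a)) = {t1, t2, t3, t4, t7}, so the formula holds at t3.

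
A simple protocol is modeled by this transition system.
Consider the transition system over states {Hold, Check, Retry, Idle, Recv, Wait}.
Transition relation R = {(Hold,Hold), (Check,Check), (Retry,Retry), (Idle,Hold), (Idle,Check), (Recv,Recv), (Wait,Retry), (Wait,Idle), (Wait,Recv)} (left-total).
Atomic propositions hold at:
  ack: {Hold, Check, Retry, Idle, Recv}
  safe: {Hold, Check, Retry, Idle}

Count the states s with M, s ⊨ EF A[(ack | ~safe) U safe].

Sat(~safe) = {Recv, Wait}
Sat(ack | ~safe) = {Hold, Check, Retry, Idle, Recv, Wait}
A[(ack | ~safe) U safe]: least fixpoint, start Z0 = Sat(safe) = {Hold, Check, Retry, Idle}, add states in Sat(ack | ~safe) with every successor in Z. Already a fixed point.
Sat(A[(ack | ~safe) U safe]) = {Hold, Check, Retry, Idle}
EF A[(ack | ~safe) U safe]: least fixpoint, start Z0 = {Hold, Check, Retry, Idle}, add states with some successor in Z. Z1 = {Hold, Check, Retry, Idle, Wait}; fixed.
Sat(EF A[(ack | ~safe) U safe]) = {Hold, Check, Retry, Idle, Wait}
|Sat(EF A[(ack | ~safe) U safe])| = |{Hold, Check, Retry, Idle, Wait}| = 5.

5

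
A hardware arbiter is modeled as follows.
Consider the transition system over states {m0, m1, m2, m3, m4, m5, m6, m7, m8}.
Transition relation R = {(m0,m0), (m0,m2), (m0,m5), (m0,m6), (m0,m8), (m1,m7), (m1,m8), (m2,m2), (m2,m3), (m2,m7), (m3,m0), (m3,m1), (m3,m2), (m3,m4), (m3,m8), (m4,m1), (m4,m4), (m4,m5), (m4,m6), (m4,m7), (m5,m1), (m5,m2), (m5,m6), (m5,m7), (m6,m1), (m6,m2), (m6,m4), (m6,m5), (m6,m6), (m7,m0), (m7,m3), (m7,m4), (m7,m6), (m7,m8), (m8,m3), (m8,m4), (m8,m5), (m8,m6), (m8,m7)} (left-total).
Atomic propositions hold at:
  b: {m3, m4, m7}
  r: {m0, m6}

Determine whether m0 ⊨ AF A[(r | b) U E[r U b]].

Yes

Sat(r | b) = {m0, m3, m4, m6, m7}
E[r U b]: least fixpoint, start Z0 = Sat(b) = {m3, m4, m7}, add states in Sat(r) with some successor in Z. Z1 = {m3, m4, m6, m7}; Z2 = {m0, m3, m4, m6, m7}; fixed.
Sat(E[r U b]) = {m0, m3, m4, m6, m7}
A[(r | b) U E[r U b]]: least fixpoint, start Z0 = Sat(E[r U b]) = {m0, m3, m4, m6, m7}, add states in Sat(r | b) with every successor in Z. Already a fixed point.
Sat(A[(r | b) U E[r U b]]) = {m0, m3, m4, m6, m7}
AF A[(r | b) U E[r U b]]: least fixpoint, start Z0 = {m0, m3, m4, m6, m7}, add states with every successor in Z. Already a fixed point.
Sat(AF A[(r | b) U E[r U b]]) = {m0, m3, m4, m6, m7}
m0 ∈ Sat(AF A[(r | b) U E[r U b]]) = {m0, m3, m4, m6, m7}, so the formula holds at m0.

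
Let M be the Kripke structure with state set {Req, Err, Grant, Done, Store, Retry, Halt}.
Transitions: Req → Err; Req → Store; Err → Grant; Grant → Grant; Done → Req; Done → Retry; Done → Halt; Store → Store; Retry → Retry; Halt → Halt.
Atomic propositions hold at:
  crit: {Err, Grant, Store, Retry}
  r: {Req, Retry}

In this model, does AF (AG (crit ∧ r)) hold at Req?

Sat(crit ∧ r) = {Retry}
AG (crit ∧ r): greatest fixpoint, start Z0 = {Retry}, keep only states in Sat with every successor in Z. Already a fixed point.
Sat(AG (crit ∧ r)) = {Retry}
AF (AG (crit ∧ r)): least fixpoint, start Z0 = {Retry}, add states with every successor in Z. Already a fixed point.
Sat(AF (AG (crit ∧ r))) = {Retry}
Req ∉ Sat(AF (AG (crit ∧ r))) = {Retry}, so the formula does not hold at Req.

No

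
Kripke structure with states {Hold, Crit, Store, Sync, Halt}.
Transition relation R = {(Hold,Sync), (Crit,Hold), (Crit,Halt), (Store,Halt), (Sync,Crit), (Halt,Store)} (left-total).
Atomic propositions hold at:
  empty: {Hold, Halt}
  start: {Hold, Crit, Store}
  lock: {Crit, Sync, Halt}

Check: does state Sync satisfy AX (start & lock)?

Sat(start & lock) = {Crit}
Sat(AX (start & lock)) = {s : every successor in {Crit}} = {Sync}
Sync ∈ Sat(AX (start & lock)) = {Sync}, so the formula holds at Sync.

Yes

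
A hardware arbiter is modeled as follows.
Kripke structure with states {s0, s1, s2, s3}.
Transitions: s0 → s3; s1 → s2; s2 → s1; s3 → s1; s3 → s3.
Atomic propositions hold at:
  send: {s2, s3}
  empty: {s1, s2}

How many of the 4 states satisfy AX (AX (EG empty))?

EG empty: greatest fixpoint, start Z0 = {s1, s2}, keep only states in Sat with some successor in Z. Already a fixed point.
Sat(EG empty) = {s1, s2}
Sat(AX (EG empty)) = {s : every successor in {s1, s2}} = {s1, s2}
Sat(AX (AX (EG empty))) = {s : every successor in {s1, s2}} = {s1, s2}
|Sat(AX (AX (EG empty)))| = |{s1, s2}| = 2.

2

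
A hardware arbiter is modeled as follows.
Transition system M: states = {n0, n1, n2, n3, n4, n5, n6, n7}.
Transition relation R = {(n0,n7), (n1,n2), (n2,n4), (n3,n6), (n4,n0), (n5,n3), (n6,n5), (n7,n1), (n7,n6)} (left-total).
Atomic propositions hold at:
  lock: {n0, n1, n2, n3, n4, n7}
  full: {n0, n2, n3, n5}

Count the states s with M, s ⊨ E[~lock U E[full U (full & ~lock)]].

Sat(~lock) = {n5, n6}
Sat(full & ~lock) = {n5}
E[full U (full & ~lock)]: least fixpoint, start Z0 = Sat((full & ~lock)) = {n5}, add states in Sat(full) with some successor in Z. Already a fixed point.
Sat(E[full U (full & ~lock)]) = {n5}
E[~lock U E[full U (full & ~lock)]]: least fixpoint, start Z0 = Sat(E[full U (full & ~lock)]) = {n5}, add states in Sat(~lock) with some successor in Z. Z1 = {n5, n6}; fixed.
Sat(E[~lock U E[full U (full & ~lock)]]) = {n5, n6}
|Sat(E[~lock U E[full U (full & ~lock)]])| = |{n5, n6}| = 2.

2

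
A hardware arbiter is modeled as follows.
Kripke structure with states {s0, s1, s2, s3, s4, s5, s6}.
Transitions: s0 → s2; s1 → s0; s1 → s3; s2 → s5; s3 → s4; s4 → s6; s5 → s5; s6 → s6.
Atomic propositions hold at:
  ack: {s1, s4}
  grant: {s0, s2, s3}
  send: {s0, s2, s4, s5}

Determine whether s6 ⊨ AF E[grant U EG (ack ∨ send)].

Sat(ack ∨ send) = {s0, s1, s2, s4, s5}
EG (ack ∨ send): greatest fixpoint, start Z0 = {s0, s1, s2, s4, s5}, keep only states in Sat with some successor in Z. Z1 = {s0, s1, s2, s5}; fixed.
Sat(EG (ack ∨ send)) = {s0, s1, s2, s5}
E[grant U EG (ack ∨ send)]: least fixpoint, start Z0 = Sat(EG (ack ∨ send)) = {s0, s1, s2, s5}, add states in Sat(grant) with some successor in Z. Already a fixed point.
Sat(E[grant U EG (ack ∨ send)]) = {s0, s1, s2, s5}
AF E[grant U EG (ack ∨ send)]: least fixpoint, start Z0 = {s0, s1, s2, s5}, add states with every successor in Z. Already a fixed point.
Sat(AF E[grant U EG (ack ∨ send)]) = {s0, s1, s2, s5}
s6 ∉ Sat(AF E[grant U EG (ack ∨ send)]) = {s0, s1, s2, s5}, so the formula does not hold at s6.

No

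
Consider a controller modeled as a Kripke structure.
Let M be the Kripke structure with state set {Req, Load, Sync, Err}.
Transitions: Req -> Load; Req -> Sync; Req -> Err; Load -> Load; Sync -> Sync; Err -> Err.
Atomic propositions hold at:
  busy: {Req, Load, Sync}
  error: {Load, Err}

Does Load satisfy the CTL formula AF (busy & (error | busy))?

Sat(error | busy) = {Req, Load, Sync, Err}
Sat(busy & (error | busy)) = {Req, Load, Sync}
AF (busy & (error | busy)): least fixpoint, start Z0 = {Req, Load, Sync}, add states with every successor in Z. Already a fixed point.
Sat(AF (busy & (error | busy))) = {Req, Load, Sync}
Load ∈ Sat(AF (busy & (error | busy))) = {Req, Load, Sync}, so the formula holds at Load.

Yes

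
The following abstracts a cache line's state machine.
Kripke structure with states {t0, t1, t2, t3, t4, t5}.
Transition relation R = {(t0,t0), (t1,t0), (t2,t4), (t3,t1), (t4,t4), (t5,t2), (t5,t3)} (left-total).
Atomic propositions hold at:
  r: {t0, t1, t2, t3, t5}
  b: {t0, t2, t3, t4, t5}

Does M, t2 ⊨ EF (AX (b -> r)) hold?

No

Sat(b -> r) = {t0, t1, t2, t3, t5}
Sat(AX (b -> r)) = {s : every successor in {t0, t1, t2, t3, t5}} = {t0, t1, t3, t5}
EF (AX (b -> r)): least fixpoint, start Z0 = {t0, t1, t3, t5}, add states with some successor in Z. Already a fixed point.
Sat(EF (AX (b -> r))) = {t0, t1, t3, t5}
t2 ∉ Sat(EF (AX (b -> r))) = {t0, t1, t3, t5}, so the formula does not hold at t2.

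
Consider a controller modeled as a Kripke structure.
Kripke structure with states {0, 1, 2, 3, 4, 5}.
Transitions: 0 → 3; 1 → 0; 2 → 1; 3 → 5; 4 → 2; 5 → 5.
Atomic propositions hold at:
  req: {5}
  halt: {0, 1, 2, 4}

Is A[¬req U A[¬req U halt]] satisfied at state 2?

Yes

Sat(¬req) = {0, 1, 2, 3, 4}
A[¬req U halt]: least fixpoint, start Z0 = Sat(halt) = {0, 1, 2, 4}, add states in Sat(¬req) with every successor in Z. Already a fixed point.
Sat(A[¬req U halt]) = {0, 1, 2, 4}
A[¬req U A[¬req U halt]]: least fixpoint, start Z0 = Sat(A[¬req U halt]) = {0, 1, 2, 4}, add states in Sat(¬req) with every successor in Z. Already a fixed point.
Sat(A[¬req U A[¬req U halt]]) = {0, 1, 2, 4}
2 ∈ Sat(A[¬req U A[¬req U halt]]) = {0, 1, 2, 4}, so the formula holds at 2.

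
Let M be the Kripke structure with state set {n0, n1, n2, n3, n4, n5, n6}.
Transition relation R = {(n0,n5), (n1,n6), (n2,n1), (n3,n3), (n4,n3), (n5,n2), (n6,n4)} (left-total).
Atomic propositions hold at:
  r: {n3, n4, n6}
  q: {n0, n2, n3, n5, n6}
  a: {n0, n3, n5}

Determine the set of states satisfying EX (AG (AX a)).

Sat(AX a) = {s : every successor in {n0, n3, n5}} = {n0, n3, n4}
AG (AX a): greatest fixpoint, start Z0 = {n0, n3, n4}, keep only states in Sat with every successor in Z. Z1 = {n3, n4}; fixed.
Sat(AG (AX a)) = {n3, n4}
Sat(EX (AG (AX a))) = {s : some successor in {n3, n4}} = {n3, n4, n6}

{n3, n4, n6}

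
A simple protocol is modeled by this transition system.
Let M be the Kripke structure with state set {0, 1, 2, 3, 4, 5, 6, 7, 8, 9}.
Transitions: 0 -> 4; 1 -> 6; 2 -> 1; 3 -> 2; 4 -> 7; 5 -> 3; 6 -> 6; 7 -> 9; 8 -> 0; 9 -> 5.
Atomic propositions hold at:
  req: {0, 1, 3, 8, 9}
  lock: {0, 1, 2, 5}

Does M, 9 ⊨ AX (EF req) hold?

Yes

EF req: least fixpoint, start Z0 = {0, 1, 3, 8, 9}, add states with some successor in Z. Z1 = {0, 1, 2, 3, 5, 7, 8, 9}; Z2 = {0, 1, 2, 3, 4, 5, 7, 8, 9}; fixed.
Sat(EF req) = {0, 1, 2, 3, 4, 5, 7, 8, 9}
Sat(AX (EF req)) = {s : every successor in {0, 1, 2, 3, 4, 5, 7, 8, 9}} = {0, 2, 3, 4, 5, 7, 8, 9}
9 ∈ Sat(AX (EF req)) = {0, 2, 3, 4, 5, 7, 8, 9}, so the formula holds at 9.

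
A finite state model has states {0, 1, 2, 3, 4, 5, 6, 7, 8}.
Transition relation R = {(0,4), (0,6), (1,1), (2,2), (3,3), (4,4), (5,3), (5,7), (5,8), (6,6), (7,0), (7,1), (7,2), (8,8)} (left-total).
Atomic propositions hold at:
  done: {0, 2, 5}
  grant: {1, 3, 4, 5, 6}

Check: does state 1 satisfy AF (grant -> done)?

No

Sat(grant -> done) = {0, 2, 5, 7, 8}
AF (grant -> done): least fixpoint, start Z0 = {0, 2, 5, 7, 8}, add states with every successor in Z. Already a fixed point.
Sat(AF (grant -> done)) = {0, 2, 5, 7, 8}
1 ∉ Sat(AF (grant -> done)) = {0, 2, 5, 7, 8}, so the formula does not hold at 1.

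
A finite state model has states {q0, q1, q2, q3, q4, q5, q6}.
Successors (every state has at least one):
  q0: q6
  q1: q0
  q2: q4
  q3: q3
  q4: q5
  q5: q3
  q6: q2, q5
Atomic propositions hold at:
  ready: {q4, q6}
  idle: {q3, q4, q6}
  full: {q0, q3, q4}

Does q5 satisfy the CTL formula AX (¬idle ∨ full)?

Sat(¬idle) = {q0, q1, q2, q5}
Sat(¬idle ∨ full) = {q0, q1, q2, q3, q4, q5}
Sat(AX (¬idle ∨ full)) = {s : every successor in {q0, q1, q2, q3, q4, q5}} = {q1, q2, q3, q4, q5, q6}
q5 ∈ Sat(AX (¬idle ∨ full)) = {q1, q2, q3, q4, q5, q6}, so the formula holds at q5.

Yes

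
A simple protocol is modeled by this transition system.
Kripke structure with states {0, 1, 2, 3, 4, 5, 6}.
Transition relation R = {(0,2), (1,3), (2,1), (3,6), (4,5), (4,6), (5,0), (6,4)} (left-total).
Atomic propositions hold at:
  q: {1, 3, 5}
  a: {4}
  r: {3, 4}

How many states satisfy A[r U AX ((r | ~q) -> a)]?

3

Sat(~q) = {0, 2, 4, 6}
Sat(r | ~q) = {0, 2, 3, 4, 6}
Sat((r | ~q) -> a) = {1, 4, 5}
Sat(AX ((r | ~q) -> a)) = {s : every successor in {1, 4, 5}} = {2, 6}
A[r U AX ((r | ~q) -> a)]: least fixpoint, start Z0 = Sat(AX ((r | ~q) -> a)) = {2, 6}, add states in Sat(r) with every successor in Z. Z1 = {2, 3, 6}; fixed.
Sat(A[r U AX ((r | ~q) -> a)]) = {2, 3, 6}
|Sat(A[r U AX ((r | ~q) -> a)])| = |{2, 3, 6}| = 3.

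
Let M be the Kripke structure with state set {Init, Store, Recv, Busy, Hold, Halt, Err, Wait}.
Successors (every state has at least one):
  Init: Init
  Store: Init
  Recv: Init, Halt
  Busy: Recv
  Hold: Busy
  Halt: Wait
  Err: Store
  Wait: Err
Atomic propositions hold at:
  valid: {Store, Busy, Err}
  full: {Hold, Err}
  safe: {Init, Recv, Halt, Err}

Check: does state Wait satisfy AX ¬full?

Sat(¬full) = {Init, Store, Recv, Busy, Halt, Wait}
Sat(AX ¬full) = {s : every successor in {Init, Store, Recv, Busy, Halt, Wait}} = {Init, Store, Recv, Busy, Hold, Halt, Err}
Wait ∉ Sat(AX ¬full) = {Init, Store, Recv, Busy, Hold, Halt, Err}, so the formula does not hold at Wait.

No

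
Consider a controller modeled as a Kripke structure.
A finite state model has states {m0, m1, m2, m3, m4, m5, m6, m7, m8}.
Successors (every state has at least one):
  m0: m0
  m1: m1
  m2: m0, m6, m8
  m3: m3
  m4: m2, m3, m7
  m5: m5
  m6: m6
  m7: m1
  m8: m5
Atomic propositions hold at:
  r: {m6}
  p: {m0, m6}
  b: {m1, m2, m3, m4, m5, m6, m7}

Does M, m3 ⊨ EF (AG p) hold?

AG p: greatest fixpoint, start Z0 = {m0, m6}, keep only states in Sat with every successor in Z. Already a fixed point.
Sat(AG p) = {m0, m6}
EF (AG p): least fixpoint, start Z0 = {m0, m6}, add states with some successor in Z. Z1 = {m0, m2, m6}; Z2 = {m0, m2, m4, m6}; fixed.
Sat(EF (AG p)) = {m0, m2, m4, m6}
m3 ∉ Sat(EF (AG p)) = {m0, m2, m4, m6}, so the formula does not hold at m3.

No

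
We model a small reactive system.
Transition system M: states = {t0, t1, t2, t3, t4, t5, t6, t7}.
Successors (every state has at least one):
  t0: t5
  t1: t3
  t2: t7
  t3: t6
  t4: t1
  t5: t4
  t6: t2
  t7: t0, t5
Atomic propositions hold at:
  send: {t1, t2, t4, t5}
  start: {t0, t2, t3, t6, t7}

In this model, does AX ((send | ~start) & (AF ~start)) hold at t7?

No

Sat(~start) = {t1, t4, t5}
Sat(send | ~start) = {t1, t2, t4, t5}
AF ~start: least fixpoint, start Z0 = {t1, t4, t5}, add states with every successor in Z. Z1 = {t0, t1, t4, t5}; Z2 = {t0, t1, t4, t5, t7}; Z3 = {t0, t1, t2, t4, t5, t7}; Z4 = {t0, t1, t2, t4, t5, t6, t7}; Z5 = {t0, t1, t2, t3, t4, t5, t6, t7}; fixed.
Sat(AF ~start) = {t0, t1, t2, t3, t4, t5, t6, t7}
Sat((send | ~start) & (AF ~start)) = {t1, t2, t4, t5}
Sat(AX ((send | ~start) & (AF ~start))) = {s : every successor in {t1, t2, t4, t5}} = {t0, t4, t5, t6}
t7 ∉ Sat(AX ((send | ~start) & (AF ~start))) = {t0, t4, t5, t6}, so the formula does not hold at t7.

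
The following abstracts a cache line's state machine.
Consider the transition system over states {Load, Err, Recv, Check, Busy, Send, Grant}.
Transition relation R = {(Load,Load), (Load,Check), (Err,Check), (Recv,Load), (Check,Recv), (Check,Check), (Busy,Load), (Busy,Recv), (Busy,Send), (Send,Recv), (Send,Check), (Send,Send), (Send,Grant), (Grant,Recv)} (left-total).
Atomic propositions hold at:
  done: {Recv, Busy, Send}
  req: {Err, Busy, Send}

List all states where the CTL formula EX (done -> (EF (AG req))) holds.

{Load, Err, Recv, Check, Busy, Send}

AG req: greatest fixpoint, start Z0 = {Err, Busy, Send}, keep only states in Sat with every successor in Z. Z1 = ∅; fixed.
Sat(AG req) = ∅
EF (AG req): least fixpoint, start Z0 = ∅, add states with some successor in Z. Already a fixed point.
Sat(EF (AG req)) = ∅
Sat(done -> (EF (AG req))) = {Load, Err, Check, Grant}
Sat(EX (done -> (EF (AG req)))) = {s : some successor in {Load, Err, Check, Grant}} = {Load, Err, Recv, Check, Busy, Send}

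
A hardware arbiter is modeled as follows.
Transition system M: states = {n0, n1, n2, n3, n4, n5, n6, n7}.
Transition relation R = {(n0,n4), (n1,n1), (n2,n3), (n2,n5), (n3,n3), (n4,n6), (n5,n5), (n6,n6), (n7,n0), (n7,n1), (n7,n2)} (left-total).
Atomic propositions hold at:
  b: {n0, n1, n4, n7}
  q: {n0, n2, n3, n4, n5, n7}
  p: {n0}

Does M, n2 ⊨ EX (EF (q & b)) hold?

Sat(q & b) = {n0, n4, n7}
EF (q & b): least fixpoint, start Z0 = {n0, n4, n7}, add states with some successor in Z. Already a fixed point.
Sat(EF (q & b)) = {n0, n4, n7}
Sat(EX (EF (q & b))) = {s : some successor in {n0, n4, n7}} = {n0, n7}
n2 ∉ Sat(EX (EF (q & b))) = {n0, n7}, so the formula does not hold at n2.

No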